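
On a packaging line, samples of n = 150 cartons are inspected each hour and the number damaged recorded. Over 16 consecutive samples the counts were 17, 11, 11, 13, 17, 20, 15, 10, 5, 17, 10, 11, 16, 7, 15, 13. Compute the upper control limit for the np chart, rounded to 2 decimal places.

23.34

p̄ = Σdᵢ / (k·n) = 208 / (16 × 150) = 0.08667
UCL = np̄ + 3·√(np̄(1−p̄)) = 13.0000 + 3 × √(13.0000×0.91333) = 13.0000 + 3 × 3.4458 = 23.3373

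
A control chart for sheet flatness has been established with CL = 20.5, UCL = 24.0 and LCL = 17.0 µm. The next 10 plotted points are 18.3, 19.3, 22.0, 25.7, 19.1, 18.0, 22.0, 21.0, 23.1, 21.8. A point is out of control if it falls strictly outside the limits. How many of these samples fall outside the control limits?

Compare each point to [17.0, 24.0]: sample 4 = 25.7 > UCL.

1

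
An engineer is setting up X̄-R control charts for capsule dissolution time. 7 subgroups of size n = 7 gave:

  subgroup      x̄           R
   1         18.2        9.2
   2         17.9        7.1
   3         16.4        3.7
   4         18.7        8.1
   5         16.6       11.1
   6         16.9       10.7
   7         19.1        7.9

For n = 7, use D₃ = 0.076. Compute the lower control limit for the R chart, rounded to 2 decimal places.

0.63

R̄ = (9.2 + 7.1 + 3.7 + 8.1 + 11.1 + 10.7 + 7.9) / 7 = 57.8000 / 7 = 8.2571
LCL_R = D₃·R̄ = 0.076 × 8.2571 = 0.6275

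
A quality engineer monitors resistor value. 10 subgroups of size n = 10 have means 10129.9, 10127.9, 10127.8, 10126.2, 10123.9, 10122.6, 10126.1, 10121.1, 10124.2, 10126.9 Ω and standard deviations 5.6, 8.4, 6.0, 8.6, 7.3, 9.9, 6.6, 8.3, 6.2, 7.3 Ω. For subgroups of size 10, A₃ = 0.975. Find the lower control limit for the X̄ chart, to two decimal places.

10118.43

X̄̄ = (10129.9 + 10127.9 + 10127.8 + 10126.2 + 10123.9 + 10122.6 + 10126.1 + 10121.1 + 10124.2 + 10126.9) / 10 = 10125.6600
s̄ = (5.6 + 8.4 + 6.0 + 8.6 + 7.3 + 9.9 + 6.6 + 8.3 + 6.2 + 7.3) / 10 = 7.4200
LCL = X̄̄ − A₃·s̄ = 10125.6600 − 0.975 × 7.4200 = 10118.4255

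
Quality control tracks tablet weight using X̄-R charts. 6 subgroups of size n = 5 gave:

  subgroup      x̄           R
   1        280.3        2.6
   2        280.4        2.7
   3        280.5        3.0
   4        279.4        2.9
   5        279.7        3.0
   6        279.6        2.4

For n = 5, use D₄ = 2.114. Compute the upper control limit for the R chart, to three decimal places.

R̄ = (2.6 + 2.7 + 3.0 + 2.9 + 3.0 + 2.4) / 6 = 16.6000 / 6 = 2.7667
UCL_R = D₄·R̄ = 2.114 × 2.7667 = 5.8487

5.849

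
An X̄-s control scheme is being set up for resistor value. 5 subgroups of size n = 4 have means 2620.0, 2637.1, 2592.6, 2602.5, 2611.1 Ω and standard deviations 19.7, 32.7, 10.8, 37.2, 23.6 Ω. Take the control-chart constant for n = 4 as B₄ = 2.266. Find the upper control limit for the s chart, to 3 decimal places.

s̄ = (19.7 + 32.7 + 10.8 + 37.2 + 23.6) / 5 = 24.8000
UCL_s = B₄·s̄ = 2.266 × 24.8000 = 56.1968

56.197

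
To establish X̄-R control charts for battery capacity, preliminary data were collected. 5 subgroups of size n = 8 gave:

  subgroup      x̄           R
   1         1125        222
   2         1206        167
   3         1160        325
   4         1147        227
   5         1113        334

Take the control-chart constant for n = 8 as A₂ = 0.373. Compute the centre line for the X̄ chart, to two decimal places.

X̄̄ = (1125 + 1206 + 1160 + 1147 + 1113) / 5 = 5751.0000 / 5 = 1150.2000
CL = X̄̄ = 1150.2000

1150.20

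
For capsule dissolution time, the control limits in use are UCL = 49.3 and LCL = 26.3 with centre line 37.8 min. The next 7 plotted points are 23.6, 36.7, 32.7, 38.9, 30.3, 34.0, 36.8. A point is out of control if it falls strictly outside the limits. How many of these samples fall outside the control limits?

Compare each point to [26.3, 49.3]: sample 1 = 23.6 < LCL.

1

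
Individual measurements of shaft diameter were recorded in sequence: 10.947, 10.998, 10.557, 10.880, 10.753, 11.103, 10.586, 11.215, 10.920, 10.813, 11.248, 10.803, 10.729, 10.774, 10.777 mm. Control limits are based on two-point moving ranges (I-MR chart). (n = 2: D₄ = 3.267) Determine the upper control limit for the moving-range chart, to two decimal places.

0.90

Moving ranges: 0.051, 0.441, 0.323, 0.127, 0.350, 0.517, 0.629, 0.295, 0.107, 0.435, 0.445, 0.074, 0.045, 0.003; M̄R̄ = 3.8420 / 14 = 0.2744
UCL_MR = D₄·M̄R̄ = 3.267 × 0.2744 = 0.8966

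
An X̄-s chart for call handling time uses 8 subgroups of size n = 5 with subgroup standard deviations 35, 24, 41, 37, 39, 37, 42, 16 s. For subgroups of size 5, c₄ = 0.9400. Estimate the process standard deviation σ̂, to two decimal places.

36.04

s̄ = (35 + 24 + 41 + 37 + 39 + 37 + 42 + 16) / 8 = 33.8750
σ̂ = s̄ / c₄ = 33.8750 / 0.9400 = 36.0372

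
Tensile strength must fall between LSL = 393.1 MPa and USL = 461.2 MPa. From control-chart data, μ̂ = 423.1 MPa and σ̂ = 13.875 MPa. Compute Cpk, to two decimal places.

Cpu = (USL − μ̂) / (3σ̂) = (461.2 − 423.1) / (3 × 13.875) = 0.9153; Cpl = (μ̂ − LSL) / (3σ̂) = (423.1 − 393.1) / (3 × 13.875) = 0.7207; Cpk = min(Cpu, Cpl) = 0.7207

0.72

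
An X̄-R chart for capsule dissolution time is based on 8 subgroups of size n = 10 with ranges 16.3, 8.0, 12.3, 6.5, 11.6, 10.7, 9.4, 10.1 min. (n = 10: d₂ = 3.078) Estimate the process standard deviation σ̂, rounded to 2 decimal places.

3.45

R̄ = (16.3 + 8.0 + 12.3 + 6.5 + 11.6 + 10.7 + 9.4 + 10.1) / 8 = 10.6125
σ̂ = R̄ / d₂ = 10.6125 / 3.078 = 3.4479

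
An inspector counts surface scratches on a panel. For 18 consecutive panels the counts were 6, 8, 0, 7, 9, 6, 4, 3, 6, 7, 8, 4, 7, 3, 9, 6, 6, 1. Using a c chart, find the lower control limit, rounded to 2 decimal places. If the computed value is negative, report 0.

0.00

c̄ = (6 + 8 + 0 + 7 + 9 + 6 + 4 + 3 + 6 + 7 + 8 + 4 + 7 + 3 + 9 + 6 + 6 + 1) / 18 = 100 / 18 = 5.5556
LCL = c̄ − 3√c̄ = 5.5556 − 3 × 2.3570 = -1.5155 → 0 (cannot be negative)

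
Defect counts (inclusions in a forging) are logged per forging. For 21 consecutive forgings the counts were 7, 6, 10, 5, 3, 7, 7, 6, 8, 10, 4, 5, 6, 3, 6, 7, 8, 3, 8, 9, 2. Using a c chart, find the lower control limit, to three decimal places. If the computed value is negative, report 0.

c̄ = (7 + 6 + 10 + 5 + 3 + 7 + 7 + 6 + 8 + 10 + 4 + 5 + 6 + 3 + 6 + 7 + 8 + 3 + 8 + 9 + 2) / 21 = 130 / 21 = 6.1905
LCL = c̄ − 3√c̄ = 6.1905 − 3 × 2.4881 = -1.2737 → 0 (cannot be negative)

0.000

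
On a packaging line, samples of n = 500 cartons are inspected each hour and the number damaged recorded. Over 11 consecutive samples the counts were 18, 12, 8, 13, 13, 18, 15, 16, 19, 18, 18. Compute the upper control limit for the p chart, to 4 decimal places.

p̄ = Σdᵢ / (k·n) = 168 / (11 × 500) = 0.03055
UCL = p̄ + 3·√(p̄(1−p̄)/n) = 0.03055 + 3 × √(0.03055×0.96945/500) = 0.03055 + 3 × 0.00770 = 0.05363

0.0536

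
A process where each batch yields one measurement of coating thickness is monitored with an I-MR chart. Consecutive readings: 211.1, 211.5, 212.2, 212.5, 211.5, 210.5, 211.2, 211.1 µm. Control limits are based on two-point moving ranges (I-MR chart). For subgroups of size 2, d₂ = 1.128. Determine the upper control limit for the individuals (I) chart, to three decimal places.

X̄ = (211.1 + 211.5 + 212.2 + 212.5 + 211.5 + 210.5 + 211.2 + 211.1) / 8 = 211.4500
Moving ranges: 0.4, 0.7, 0.3, 1.0, 1.0, 0.7, 0.1; M̄R̄ = 4.2000 / 7 = 0.6000
UCL = X̄ + 3·M̄R̄/d₂ = 211.4500 + 3 × 0.6000 / 1.128 = 213.0457

213.046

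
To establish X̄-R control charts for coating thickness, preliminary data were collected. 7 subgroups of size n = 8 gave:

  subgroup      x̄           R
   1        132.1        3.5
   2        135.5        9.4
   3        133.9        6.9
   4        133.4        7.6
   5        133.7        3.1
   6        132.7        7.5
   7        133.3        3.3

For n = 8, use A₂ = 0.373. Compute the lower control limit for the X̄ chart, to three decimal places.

131.314

X̄̄ = (132.1 + 135.5 + 133.9 + 133.4 + 133.7 + 132.7 + 133.3) / 7 = 934.6000 / 7 = 133.5143
R̄ = (3.5 + 9.4 + 6.9 + 7.6 + 3.1 + 7.5 + 3.3) / 7 = 41.3000 / 7 = 5.9000
LCL = X̄̄ − A₂·R̄ = 133.5143 − 0.373 × 5.9000 = 131.3136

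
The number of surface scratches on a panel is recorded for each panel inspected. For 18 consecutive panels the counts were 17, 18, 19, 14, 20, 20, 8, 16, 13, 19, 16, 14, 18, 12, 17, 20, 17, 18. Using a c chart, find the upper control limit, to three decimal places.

28.610

c̄ = (17 + 18 + 19 + 14 + 20 + 20 + 8 + 16 + 13 + 19 + 16 + 14 + 18 + 12 + 17 + 20 + 17 + 18) / 18 = 296 / 18 = 16.4444
UCL = c̄ + 3√c̄ = 16.4444 + 3 × √16.4444 = 16.4444 + 3 × 4.0552 = 28.6100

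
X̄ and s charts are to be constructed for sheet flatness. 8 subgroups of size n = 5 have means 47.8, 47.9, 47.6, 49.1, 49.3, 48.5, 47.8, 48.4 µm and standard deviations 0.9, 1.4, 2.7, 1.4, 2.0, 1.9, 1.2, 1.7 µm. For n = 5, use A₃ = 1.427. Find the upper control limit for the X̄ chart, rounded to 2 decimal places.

50.65

X̄̄ = (47.8 + 47.9 + 47.6 + 49.1 + 49.3 + 48.5 + 47.8 + 48.4) / 8 = 48.3000
s̄ = (0.9 + 1.4 + 2.7 + 1.4 + 2.0 + 1.9 + 1.2 + 1.7) / 8 = 1.6500
UCL = X̄̄ + A₃·s̄ = 48.3000 + 1.427 × 1.6500 = 50.6546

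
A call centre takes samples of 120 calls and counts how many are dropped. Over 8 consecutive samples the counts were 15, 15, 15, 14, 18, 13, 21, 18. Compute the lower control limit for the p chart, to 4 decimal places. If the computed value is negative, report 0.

0.0410

p̄ = Σdᵢ / (k·n) = 129 / (8 × 120) = 0.13437
LCL = p̄ − 3·√(p̄(1−p̄)/n) = 0.13437 − 3 × 0.03113 = 0.04097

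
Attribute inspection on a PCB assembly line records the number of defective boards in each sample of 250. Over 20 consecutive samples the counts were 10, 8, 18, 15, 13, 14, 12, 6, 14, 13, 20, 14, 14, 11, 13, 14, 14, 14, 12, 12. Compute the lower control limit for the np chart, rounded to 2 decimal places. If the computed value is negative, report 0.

p̄ = Σdᵢ / (k·n) = 261 / (20 × 250) = 0.05220
LCL = np̄ − 3·√(np̄(1−p̄)) = 13.0500 − 3 × 3.5169 = 2.4992

2.50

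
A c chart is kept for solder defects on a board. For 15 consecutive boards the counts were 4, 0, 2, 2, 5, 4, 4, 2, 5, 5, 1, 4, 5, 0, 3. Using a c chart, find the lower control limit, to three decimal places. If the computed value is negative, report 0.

0.000

c̄ = (4 + 0 + 2 + 2 + 5 + 4 + 4 + 2 + 5 + 5 + 1 + 4 + 5 + 0 + 3) / 15 = 46 / 15 = 3.0667
LCL = c̄ − 3√c̄ = 3.0667 − 3 × 1.7512 = -2.1869 → 0 (cannot be negative)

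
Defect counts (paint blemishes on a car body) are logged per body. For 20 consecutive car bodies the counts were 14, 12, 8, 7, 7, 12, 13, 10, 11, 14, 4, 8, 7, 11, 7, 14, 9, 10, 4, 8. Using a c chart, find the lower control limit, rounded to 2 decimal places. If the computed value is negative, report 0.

c̄ = (14 + 12 + 8 + 7 + 7 + 12 + 13 + 10 + 11 + 14 + 4 + 8 + 7 + 11 + 7 + 14 + 9 + 10 + 4 + 8) / 20 = 190 / 20 = 9.5000
LCL = c̄ − 3√c̄ = 9.5000 − 3 × 3.0822 = 0.2534

0.25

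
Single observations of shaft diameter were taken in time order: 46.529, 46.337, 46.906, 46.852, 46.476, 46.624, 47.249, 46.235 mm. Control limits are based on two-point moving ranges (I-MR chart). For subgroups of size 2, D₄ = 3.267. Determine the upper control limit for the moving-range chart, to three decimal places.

1.390

Moving ranges: 0.192, 0.569, 0.054, 0.376, 0.148, 0.625, 1.014; M̄R̄ = 2.9780 / 7 = 0.4254
UCL_MR = D₄·M̄R̄ = 3.267 × 0.4254 = 1.3899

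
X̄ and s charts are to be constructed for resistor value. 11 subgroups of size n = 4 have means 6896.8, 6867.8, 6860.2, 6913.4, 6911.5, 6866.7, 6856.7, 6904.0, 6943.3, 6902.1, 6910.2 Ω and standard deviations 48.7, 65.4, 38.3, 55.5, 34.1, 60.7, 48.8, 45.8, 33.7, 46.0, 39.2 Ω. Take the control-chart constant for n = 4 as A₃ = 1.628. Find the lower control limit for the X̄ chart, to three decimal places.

6817.484

X̄̄ = (6896.8 + 6867.8 + 6860.2 + 6913.4 + 6911.5 + 6866.7 + 6856.7 + 6904.0 + 6943.3 + 6902.1 + 6910.2) / 11 = 6893.8818
s̄ = (48.7 + 65.4 + 38.3 + 55.5 + 34.1 + 60.7 + 48.8 + 45.8 + 33.7 + 46.0 + 39.2) / 11 = 46.9273
LCL = X̄̄ − A₃·s̄ = 6893.8818 − 1.628 × 46.9273 = 6817.4842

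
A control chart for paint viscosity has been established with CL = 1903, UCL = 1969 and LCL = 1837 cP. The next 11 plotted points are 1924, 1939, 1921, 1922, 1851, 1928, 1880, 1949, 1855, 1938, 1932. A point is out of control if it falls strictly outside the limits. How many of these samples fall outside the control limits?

0

All 11 points lie within [1837, 1969].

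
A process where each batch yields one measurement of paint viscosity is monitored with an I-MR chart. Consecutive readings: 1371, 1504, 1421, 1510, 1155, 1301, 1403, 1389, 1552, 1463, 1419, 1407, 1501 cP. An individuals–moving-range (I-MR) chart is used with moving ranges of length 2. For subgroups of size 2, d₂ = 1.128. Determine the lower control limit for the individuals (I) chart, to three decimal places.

1121.637

X̄ = (1371 + 1504 + 1421 + 1510 + 1155 + 1301 + 1403 + 1389 + 1552 + 1463 + 1419 + 1407 + 1501) / 13 = 1415.0769
Moving ranges: 133, 83, 89, 355, 146, 102, 14, 163, 89, 44, 12, 94; M̄R̄ = 1324.0000 / 12 = 110.3333
LCL = X̄ − 3·M̄R̄/d₂ = 1415.0769 − 3 × 110.3333 / 1.128 = 1121.6372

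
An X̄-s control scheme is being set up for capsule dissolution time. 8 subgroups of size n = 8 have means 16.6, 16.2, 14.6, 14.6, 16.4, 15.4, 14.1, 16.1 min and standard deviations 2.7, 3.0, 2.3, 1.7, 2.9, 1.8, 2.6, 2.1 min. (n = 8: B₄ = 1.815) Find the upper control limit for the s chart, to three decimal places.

s̄ = (2.7 + 3.0 + 2.3 + 1.7 + 2.9 + 1.8 + 2.6 + 2.1) / 8 = 2.3875
UCL_s = B₄·s̄ = 1.815 × 2.3875 = 4.3333

4.333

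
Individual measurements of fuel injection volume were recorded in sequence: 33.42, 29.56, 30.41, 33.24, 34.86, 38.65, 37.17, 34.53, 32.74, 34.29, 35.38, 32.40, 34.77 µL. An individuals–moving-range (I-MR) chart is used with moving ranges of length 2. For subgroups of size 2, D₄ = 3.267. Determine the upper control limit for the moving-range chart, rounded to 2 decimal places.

7.31

Moving ranges: 3.86, 0.85, 2.83, 1.62, 3.79, 1.48, 2.64, 1.79, 1.55, 1.09, 2.98, 2.37; M̄R̄ = 26.8500 / 12 = 2.2375
UCL_MR = D₄·M̄R̄ = 3.267 × 2.2375 = 7.3099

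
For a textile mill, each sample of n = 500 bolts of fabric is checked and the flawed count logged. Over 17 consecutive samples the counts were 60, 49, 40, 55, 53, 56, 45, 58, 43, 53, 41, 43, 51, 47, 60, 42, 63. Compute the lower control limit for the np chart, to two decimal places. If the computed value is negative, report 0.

p̄ = Σdᵢ / (k·n) = 859 / (17 × 500) = 0.10106
LCL = np̄ − 3·√(np̄(1−p̄)) = 50.5294 − 3 × 6.7397 = 30.3104

30.31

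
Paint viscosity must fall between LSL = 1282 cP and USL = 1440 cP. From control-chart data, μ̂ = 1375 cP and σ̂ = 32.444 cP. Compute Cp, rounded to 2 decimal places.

0.81

Cp = (USL − LSL) / (6σ̂) = (1440 − 1282) / (6 × 32.444) = 158.0000 / 194.6640 = 0.8117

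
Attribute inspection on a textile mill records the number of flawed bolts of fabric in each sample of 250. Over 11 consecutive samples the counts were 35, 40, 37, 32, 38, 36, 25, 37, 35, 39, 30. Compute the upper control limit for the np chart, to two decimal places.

p̄ = Σdᵢ / (k·n) = 384 / (11 × 250) = 0.13964
UCL = np̄ + 3·√(np̄(1−p̄)) = 34.9091 + 3 × √(34.9091×0.86036) = 34.9091 + 3 × 5.4804 = 51.3502

51.35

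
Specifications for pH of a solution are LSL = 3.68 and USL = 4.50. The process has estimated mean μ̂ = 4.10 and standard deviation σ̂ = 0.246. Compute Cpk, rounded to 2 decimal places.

Cpu = (USL − μ̂) / (3σ̂) = (4.50 − 4.10) / (3 × 0.246) = 0.5420; Cpl = (μ̂ − LSL) / (3σ̂) = (4.10 − 3.68) / (3 × 0.246) = 0.5691; Cpk = min(Cpu, Cpl) = 0.5420

0.54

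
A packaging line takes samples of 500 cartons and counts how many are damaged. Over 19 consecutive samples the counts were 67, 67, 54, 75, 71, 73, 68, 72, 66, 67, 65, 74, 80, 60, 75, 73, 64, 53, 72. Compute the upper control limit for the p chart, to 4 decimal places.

0.1825

p̄ = Σdᵢ / (k·n) = 1296 / (19 × 500) = 0.13642
UCL = p̄ + 3·√(p̄(1−p̄)/n) = 0.13642 + 3 × √(0.13642×0.86358/500) = 0.13642 + 3 × 0.01535 = 0.18247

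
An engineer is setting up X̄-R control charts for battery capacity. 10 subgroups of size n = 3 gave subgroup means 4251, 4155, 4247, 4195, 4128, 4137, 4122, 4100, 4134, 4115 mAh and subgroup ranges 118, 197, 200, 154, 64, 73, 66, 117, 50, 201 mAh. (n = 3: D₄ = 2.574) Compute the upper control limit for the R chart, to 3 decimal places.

R̄ = (118 + 197 + 200 + 154 + 64 + 73 + 66 + 117 + 50 + 201) / 10 = 1240.0000 / 10 = 124.0000
UCL_R = D₄·R̄ = 2.574 × 124.0000 = 319.1760

319.176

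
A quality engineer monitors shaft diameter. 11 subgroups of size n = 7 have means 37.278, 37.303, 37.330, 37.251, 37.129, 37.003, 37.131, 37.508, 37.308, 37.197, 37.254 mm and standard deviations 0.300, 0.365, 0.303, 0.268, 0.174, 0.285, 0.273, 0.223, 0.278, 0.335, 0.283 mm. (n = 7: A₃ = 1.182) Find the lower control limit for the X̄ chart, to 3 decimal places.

X̄̄ = (37.278 + 37.303 + 37.330 + 37.251 + 37.129 + 37.003 + 37.131 + 37.508 + 37.308 + 37.197 + 37.254) / 11 = 37.2447
s̄ = (0.300 + 0.365 + 0.303 + 0.268 + 0.174 + 0.285 + 0.273 + 0.223 + 0.278 + 0.335 + 0.283) / 11 = 0.2806
LCL = X̄̄ − A₃·s̄ = 37.2447 − 1.182 × 0.2806 = 36.9130

36.913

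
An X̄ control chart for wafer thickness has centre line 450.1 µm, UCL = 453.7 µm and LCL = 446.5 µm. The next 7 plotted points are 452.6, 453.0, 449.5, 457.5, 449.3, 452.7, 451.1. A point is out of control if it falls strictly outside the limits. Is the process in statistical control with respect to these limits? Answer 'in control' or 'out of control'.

Compare each point to [446.5, 453.7]: sample 4 = 457.5 > UCL.

out of control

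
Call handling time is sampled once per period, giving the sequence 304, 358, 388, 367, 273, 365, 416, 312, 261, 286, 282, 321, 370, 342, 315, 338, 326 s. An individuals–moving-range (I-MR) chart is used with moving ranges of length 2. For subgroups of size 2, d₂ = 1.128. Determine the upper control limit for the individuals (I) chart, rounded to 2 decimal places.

X̄ = (304 + 358 + 388 + 367 + 273 + 365 + 416 + 312 + 261 + 286 + 282 + 321 + 370 + 342 + 315 + 338 + 326) / 17 = 330.8235
Moving ranges: 54, 30, 21, 94, 92, 51, 104, 51, 25, 4, 39, 49, 28, 27, 23, 12; M̄R̄ = 704.0000 / 16 = 44.0000
UCL = X̄ + 3·M̄R̄/d₂ = 330.8235 + 3 × 44.0000 / 1.128 = 447.8448

447.84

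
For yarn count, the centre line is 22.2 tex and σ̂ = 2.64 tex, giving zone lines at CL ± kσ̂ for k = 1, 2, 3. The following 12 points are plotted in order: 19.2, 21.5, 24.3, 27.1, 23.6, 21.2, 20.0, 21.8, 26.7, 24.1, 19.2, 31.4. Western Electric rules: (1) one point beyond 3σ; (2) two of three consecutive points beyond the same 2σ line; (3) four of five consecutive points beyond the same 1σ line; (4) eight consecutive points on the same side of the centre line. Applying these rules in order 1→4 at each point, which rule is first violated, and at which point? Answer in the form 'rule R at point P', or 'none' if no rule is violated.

rule 1 at point 12

Zone of each point (C = within 1σ̂, B = 1σ̂–2σ̂, A = 2σ̂–3σ̂, * = beyond 3σ̂; sign = side of CL): 1:-B, 2:-C, 3:+C, 4:+B, 5:+C, 6:-C, 7:-C, 8:-C, 9:+B, 10:+C, 11:-B, 12:+*
Rule 1 (one point beyond the 3σ limits) is satisfied at point 12.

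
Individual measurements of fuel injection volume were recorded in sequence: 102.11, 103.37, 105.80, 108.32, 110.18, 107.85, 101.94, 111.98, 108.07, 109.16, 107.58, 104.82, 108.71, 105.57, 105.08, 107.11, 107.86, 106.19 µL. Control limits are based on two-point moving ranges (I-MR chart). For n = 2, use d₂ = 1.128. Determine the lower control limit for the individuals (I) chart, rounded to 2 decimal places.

99.30

X̄ = (102.11 + 103.37 + 105.80 + 108.32 + 110.18 + 107.85 + 101.94 + 111.98 + 108.07 + 109.16 + 107.58 + 104.82 + 108.71 + 105.57 + 105.08 + 107.11 + 107.86 + 106.19) / 18 = 106.7611
Moving ranges: 1.26, 2.43, 2.52, 1.86, 2.33, 5.91, 10.04, 3.91, 1.09, 1.58, 2.76, 3.89, 3.14, 0.49, 2.03, 0.75, 1.67; M̄R̄ = 47.6600 / 17 = 2.8035
LCL = X̄ − 3·M̄R̄/d₂ = 106.7611 − 3 × 2.8035 / 1.128 = 99.3049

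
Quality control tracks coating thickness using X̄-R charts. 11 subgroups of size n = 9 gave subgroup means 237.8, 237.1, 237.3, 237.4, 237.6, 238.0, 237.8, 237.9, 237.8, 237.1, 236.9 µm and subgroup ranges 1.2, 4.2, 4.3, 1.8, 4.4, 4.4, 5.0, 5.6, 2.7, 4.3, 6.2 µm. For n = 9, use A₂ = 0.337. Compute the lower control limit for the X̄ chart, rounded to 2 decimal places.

236.17

X̄̄ = (237.8 + 237.1 + 237.3 + 237.4 + 237.6 + 238.0 + 237.8 + 237.9 + 237.8 + 237.1 + 236.9) / 11 = 2612.7000 / 11 = 237.5182
R̄ = (1.2 + 4.2 + 4.3 + 1.8 + 4.4 + 4.4 + 5.0 + 5.6 + 2.7 + 4.3 + 6.2) / 11 = 44.1000 / 11 = 4.0091
LCL = X̄̄ − A₂·R̄ = 237.5182 − 0.337 × 4.0091 = 236.1671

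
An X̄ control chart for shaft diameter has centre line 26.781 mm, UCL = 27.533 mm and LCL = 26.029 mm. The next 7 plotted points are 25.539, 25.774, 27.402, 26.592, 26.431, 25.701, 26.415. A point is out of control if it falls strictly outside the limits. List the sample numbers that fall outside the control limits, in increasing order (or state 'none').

Compare each point to [26.029, 27.533]: sample 1 = 25.539 < LCL; sample 2 = 25.774 < LCL; sample 6 = 25.701 < LCL.

1, 2, 6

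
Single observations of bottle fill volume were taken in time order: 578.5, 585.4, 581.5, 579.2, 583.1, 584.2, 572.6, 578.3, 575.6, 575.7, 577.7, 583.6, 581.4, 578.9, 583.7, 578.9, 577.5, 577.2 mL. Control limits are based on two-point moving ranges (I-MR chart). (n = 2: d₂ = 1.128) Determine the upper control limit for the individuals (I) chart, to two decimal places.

589.33

X̄ = (578.5 + 585.4 + 581.5 + 579.2 + 583.1 + 584.2 + 572.6 + 578.3 + 575.6 + 575.7 + 577.7 + 583.6 + 581.4 + 578.9 + 583.7 + 578.9 + 577.5 + 577.2) / 18 = 579.6111
Moving ranges: 6.9, 3.9, 2.3, 3.9, 1.1, 11.6, 5.7, 2.7, 0.1, 2.0, 5.9, 2.2, 2.5, 4.8, 4.8, 1.4, 0.3; M̄R̄ = 62.1000 / 17 = 3.6529
UCL = X̄ + 3·M̄R̄/d₂ = 579.6111 + 3 × 3.6529 / 1.128 = 589.3264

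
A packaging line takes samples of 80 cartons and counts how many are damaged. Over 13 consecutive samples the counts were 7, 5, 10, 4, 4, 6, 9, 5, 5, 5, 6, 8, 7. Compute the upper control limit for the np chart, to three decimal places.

p̄ = Σdᵢ / (k·n) = 81 / (13 × 80) = 0.07788
UCL = np̄ + 3·√(np̄(1−p̄)) = 6.2308 + 3 × √(6.2308×0.92212) = 6.2308 + 3 × 2.3970 = 13.4217

13.422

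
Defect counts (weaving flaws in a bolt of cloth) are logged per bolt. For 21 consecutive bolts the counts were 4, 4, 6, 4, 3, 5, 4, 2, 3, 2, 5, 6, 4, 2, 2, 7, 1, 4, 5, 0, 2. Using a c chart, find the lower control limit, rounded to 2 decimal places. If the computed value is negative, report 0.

c̄ = (4 + 4 + 6 + 4 + 3 + 5 + 4 + 2 + 3 + 2 + 5 + 6 + 4 + 2 + 2 + 7 + 1 + 4 + 5 + 0 + 2) / 21 = 75 / 21 = 3.5714
LCL = c̄ − 3√c̄ = 3.5714 − 3 × 1.8898 = -2.0980 → 0 (cannot be negative)

0.00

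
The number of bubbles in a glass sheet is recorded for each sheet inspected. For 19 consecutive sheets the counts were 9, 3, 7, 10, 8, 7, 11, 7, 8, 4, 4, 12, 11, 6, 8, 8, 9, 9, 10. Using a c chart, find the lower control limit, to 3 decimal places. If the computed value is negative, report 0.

0.000

c̄ = (9 + 3 + 7 + 10 + 8 + 7 + 11 + 7 + 8 + 4 + 4 + 12 + 11 + 6 + 8 + 8 + 9 + 9 + 10) / 19 = 151 / 19 = 7.9474
LCL = c̄ − 3√c̄ = 7.9474 − 3 × 2.8191 = -0.5100 → 0 (cannot be negative)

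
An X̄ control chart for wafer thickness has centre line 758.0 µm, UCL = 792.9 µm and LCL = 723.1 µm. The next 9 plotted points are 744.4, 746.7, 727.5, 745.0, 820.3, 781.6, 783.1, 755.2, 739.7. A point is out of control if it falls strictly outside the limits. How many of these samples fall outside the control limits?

Compare each point to [723.1, 792.9]: sample 5 = 820.3 > UCL.

1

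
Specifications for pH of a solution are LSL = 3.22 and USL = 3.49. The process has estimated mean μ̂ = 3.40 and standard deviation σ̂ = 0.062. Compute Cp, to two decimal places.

Cp = (USL − LSL) / (6σ̂) = (3.49 − 3.22) / (6 × 0.062) = 0.2700 / 0.3720 = 0.7258

0.73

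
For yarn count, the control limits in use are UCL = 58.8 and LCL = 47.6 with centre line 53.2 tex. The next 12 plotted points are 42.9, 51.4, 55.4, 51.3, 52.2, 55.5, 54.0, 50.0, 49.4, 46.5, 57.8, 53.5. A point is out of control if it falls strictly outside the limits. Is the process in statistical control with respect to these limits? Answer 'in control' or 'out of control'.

out of control

Compare each point to [47.6, 58.8]: sample 1 = 42.9 < LCL; sample 10 = 46.5 < LCL.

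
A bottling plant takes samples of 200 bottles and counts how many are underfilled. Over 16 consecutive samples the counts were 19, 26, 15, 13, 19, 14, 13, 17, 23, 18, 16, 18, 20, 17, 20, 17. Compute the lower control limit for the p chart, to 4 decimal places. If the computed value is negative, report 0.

p̄ = Σdᵢ / (k·n) = 285 / (16 × 200) = 0.08906
LCL = p̄ − 3·√(p̄(1−p̄)/n) = 0.08906 − 3 × 0.02014 = 0.02864

0.0286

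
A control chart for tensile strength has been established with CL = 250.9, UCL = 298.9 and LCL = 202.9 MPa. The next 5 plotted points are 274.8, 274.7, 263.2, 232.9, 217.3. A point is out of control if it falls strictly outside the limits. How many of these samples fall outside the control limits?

0

All 5 points lie within [202.9, 298.9].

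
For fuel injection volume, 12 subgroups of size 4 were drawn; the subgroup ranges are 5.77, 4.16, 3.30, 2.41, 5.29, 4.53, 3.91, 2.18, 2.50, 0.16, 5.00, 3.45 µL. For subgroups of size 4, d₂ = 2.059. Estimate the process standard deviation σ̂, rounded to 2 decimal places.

1.73

R̄ = (5.77 + 4.16 + 3.30 + 2.41 + 5.29 + 4.53 + 3.91 + 2.18 + 2.50 + 0.16 + 5.00 + 3.45) / 12 = 3.5550
σ̂ = R̄ / d₂ = 3.5550 / 2.059 = 1.7266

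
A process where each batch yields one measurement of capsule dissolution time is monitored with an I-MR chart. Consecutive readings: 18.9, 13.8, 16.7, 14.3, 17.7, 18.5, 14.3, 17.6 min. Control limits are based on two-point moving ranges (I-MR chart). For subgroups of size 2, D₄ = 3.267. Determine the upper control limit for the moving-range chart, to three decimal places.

10.314

Moving ranges: 5.1, 2.9, 2.4, 3.4, 0.8, 4.2, 3.3; M̄R̄ = 22.1000 / 7 = 3.1571
UCL_MR = D₄·M̄R̄ = 3.267 × 3.1571 = 10.3144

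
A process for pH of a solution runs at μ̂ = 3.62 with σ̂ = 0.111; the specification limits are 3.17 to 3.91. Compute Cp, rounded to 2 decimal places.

Cp = (USL − LSL) / (6σ̂) = (3.91 − 3.17) / (6 × 0.111) = 0.7400 / 0.6660 = 1.1111

1.11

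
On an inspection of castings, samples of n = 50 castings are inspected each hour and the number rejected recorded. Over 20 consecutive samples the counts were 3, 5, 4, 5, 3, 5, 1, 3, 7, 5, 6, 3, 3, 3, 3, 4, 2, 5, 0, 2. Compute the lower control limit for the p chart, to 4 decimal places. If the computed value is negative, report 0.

p̄ = Σdᵢ / (k·n) = 72 / (20 × 50) = 0.07200
LCL = p̄ − 3·√(p̄(1−p̄)/n) = 0.07200 − 3 × 0.03656 = -0.03767 → 0 (negative, so LCL = 0)

0.0000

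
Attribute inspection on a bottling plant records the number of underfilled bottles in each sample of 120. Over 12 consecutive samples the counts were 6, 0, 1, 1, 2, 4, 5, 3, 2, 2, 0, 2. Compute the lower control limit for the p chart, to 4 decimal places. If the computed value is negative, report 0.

0.0000

p̄ = Σdᵢ / (k·n) = 28 / (12 × 120) = 0.01944
LCL = p̄ − 3·√(p̄(1−p̄)/n) = 0.01944 − 3 × 0.01261 = -0.01837 → 0 (negative, so LCL = 0)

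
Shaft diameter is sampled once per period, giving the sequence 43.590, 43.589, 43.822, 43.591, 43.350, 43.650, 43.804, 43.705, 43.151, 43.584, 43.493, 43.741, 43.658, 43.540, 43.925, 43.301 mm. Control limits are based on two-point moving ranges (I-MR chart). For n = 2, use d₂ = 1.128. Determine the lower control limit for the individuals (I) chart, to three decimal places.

X̄ = (43.590 + 43.589 + 43.822 + 43.591 + 43.350 + 43.650 + 43.804 + 43.705 + 43.151 + 43.584 + 43.493 + 43.741 + 43.658 + 43.540 + 43.925 + 43.301) / 16 = 43.5934
Moving ranges: 0.001, 0.233, 0.231, 0.241, 0.300, 0.154, 0.099, 0.554, 0.433, 0.091, 0.248, 0.083, 0.118, 0.385, 0.624; M̄R̄ = 3.7950 / 15 = 0.2530
LCL = X̄ − 3·M̄R̄/d₂ = 43.5934 − 3 × 0.2530 / 1.128 = 42.9205

42.921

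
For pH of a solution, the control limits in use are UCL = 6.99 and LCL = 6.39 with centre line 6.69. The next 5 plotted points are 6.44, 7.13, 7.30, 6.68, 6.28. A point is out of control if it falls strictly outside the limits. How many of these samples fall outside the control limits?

3

Compare each point to [6.39, 6.99]: sample 2 = 7.13 > UCL; sample 3 = 7.30 > UCL; sample 5 = 6.28 < LCL.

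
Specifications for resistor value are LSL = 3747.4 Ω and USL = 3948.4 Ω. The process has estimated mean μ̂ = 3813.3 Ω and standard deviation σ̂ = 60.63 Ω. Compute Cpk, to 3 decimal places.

0.362

Cpu = (USL − μ̂) / (3σ̂) = (3948.4 − 3813.3) / (3 × 60.63) = 0.7428; Cpl = (μ̂ − LSL) / (3σ̂) = (3813.3 − 3747.4) / (3 × 60.63) = 0.3623; Cpk = min(Cpu, Cpl) = 0.3623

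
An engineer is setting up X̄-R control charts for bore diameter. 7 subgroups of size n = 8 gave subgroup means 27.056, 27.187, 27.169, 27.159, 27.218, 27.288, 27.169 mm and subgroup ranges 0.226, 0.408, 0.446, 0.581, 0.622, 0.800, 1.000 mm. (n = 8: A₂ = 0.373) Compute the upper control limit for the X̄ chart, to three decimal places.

27.396

X̄̄ = (27.056 + 27.187 + 27.169 + 27.159 + 27.218 + 27.288 + 27.169) / 7 = 190.2460 / 7 = 27.1780
R̄ = (0.226 + 0.408 + 0.446 + 0.581 + 0.622 + 0.800 + 1.000) / 7 = 4.0830 / 7 = 0.5833
UCL = X̄̄ + A₂·R̄ = 27.1780 + 0.373 × 0.5833 = 27.3956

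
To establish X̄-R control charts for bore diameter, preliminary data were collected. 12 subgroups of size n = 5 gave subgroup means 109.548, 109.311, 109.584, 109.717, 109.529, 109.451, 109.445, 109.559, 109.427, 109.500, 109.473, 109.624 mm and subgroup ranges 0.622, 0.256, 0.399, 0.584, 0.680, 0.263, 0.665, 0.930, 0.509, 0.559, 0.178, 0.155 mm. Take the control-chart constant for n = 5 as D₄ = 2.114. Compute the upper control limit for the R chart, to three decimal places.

1.022

R̄ = (0.622 + 0.256 + 0.399 + 0.584 + 0.680 + 0.263 + 0.665 + 0.930 + 0.509 + 0.559 + 0.178 + 0.155) / 12 = 5.8000 / 12 = 0.4833
UCL_R = D₄·R̄ = 2.114 × 0.4833 = 1.0218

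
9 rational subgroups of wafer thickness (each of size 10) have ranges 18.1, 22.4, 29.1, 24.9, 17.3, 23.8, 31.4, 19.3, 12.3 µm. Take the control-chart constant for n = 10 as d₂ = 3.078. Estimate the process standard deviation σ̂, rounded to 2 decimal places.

7.17

R̄ = (18.1 + 22.4 + 29.1 + 24.9 + 17.3 + 23.8 + 31.4 + 19.3 + 12.3) / 9 = 22.0667
σ̂ = R̄ / d₂ = 22.0667 / 3.078 = 7.1692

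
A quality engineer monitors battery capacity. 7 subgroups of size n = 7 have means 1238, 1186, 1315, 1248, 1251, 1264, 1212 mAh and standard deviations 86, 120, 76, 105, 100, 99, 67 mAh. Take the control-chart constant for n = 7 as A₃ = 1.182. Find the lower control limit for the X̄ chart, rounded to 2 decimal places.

X̄̄ = (1238 + 1186 + 1315 + 1248 + 1251 + 1264 + 1212) / 7 = 1244.8571
s̄ = (86 + 120 + 76 + 105 + 100 + 99 + 67) / 7 = 93.2857
LCL = X̄̄ − A₃·s̄ = 1244.8571 − 1.182 × 93.2857 = 1134.5934

1134.59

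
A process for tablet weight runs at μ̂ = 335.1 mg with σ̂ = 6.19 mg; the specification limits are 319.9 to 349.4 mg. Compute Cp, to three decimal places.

Cp = (USL − LSL) / (6σ̂) = (349.4 − 319.9) / (6 × 6.19) = 29.5000 / 37.1400 = 0.7943

0.794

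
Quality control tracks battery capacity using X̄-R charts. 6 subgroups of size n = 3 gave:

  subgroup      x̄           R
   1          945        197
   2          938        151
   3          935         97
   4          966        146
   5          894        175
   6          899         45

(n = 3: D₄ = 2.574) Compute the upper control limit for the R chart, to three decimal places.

347.919

R̄ = (197 + 151 + 97 + 146 + 175 + 45) / 6 = 811.0000 / 6 = 135.1667
UCL_R = D₄·R̄ = 2.574 × 135.1667 = 347.9190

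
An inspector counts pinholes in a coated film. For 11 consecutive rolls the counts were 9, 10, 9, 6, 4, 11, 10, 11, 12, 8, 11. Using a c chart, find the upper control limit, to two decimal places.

18.27

c̄ = (9 + 10 + 9 + 6 + 4 + 11 + 10 + 11 + 12 + 8 + 11) / 11 = 101 / 11 = 9.1818
UCL = c̄ + 3√c̄ = 9.1818 + 3 × √9.1818 = 9.1818 + 3 × 3.0302 = 18.2723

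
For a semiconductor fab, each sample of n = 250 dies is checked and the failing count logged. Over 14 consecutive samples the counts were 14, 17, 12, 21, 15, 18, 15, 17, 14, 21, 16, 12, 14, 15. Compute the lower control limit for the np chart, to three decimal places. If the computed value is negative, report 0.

p̄ = Σdᵢ / (k·n) = 221 / (14 × 250) = 0.06314
LCL = np̄ − 3·√(np̄(1−p̄)) = 15.7857 − 3 × 3.8456 = 4.2488

4.249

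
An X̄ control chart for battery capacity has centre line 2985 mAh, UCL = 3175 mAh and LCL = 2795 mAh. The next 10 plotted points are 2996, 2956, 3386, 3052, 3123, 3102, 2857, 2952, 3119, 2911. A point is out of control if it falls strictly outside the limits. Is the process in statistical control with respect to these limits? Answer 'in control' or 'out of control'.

Compare each point to [2795, 3175]: sample 3 = 3386 > UCL.

out of control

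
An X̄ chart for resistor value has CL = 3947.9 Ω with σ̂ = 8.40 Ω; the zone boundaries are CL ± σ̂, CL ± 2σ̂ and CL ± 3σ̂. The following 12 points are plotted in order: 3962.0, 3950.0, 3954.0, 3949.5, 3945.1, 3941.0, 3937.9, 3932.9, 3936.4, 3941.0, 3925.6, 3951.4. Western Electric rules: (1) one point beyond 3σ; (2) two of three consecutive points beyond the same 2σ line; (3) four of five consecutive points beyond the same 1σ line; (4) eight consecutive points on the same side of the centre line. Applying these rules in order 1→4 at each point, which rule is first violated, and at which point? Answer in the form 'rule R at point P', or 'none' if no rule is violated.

rule 3 at point 11

Zone of each point (C = within 1σ̂, B = 1σ̂–2σ̂, A = 2σ̂–3σ̂, * = beyond 3σ̂; sign = side of CL): 1:+B, 2:+C, 3:+C, 4:+C, 5:-C, 6:-C, 7:-B, 8:-B, 9:-B, 10:-C, 11:-A, 12:+C
Rule 3 (four of five consecutive points beyond the same 1σ limit) is satisfied at point 11.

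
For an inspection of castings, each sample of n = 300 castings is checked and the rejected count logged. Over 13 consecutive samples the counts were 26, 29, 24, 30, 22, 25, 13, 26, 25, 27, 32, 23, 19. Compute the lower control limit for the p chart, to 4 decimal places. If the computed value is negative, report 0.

p̄ = Σdᵢ / (k·n) = 321 / (13 × 300) = 0.08231
LCL = p̄ − 3·√(p̄(1−p̄)/n) = 0.08231 − 3 × 0.01587 = 0.03471

0.0347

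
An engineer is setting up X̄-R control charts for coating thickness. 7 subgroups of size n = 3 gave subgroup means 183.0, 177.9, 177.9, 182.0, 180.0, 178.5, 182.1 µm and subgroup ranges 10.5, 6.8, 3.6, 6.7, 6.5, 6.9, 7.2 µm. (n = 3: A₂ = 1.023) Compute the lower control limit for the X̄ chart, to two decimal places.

173.16

X̄̄ = (183.0 + 177.9 + 177.9 + 182.0 + 180.0 + 178.5 + 182.1) / 7 = 1261.4000 / 7 = 180.2000
R̄ = (10.5 + 6.8 + 3.6 + 6.7 + 6.5 + 6.9 + 7.2) / 7 = 48.2000 / 7 = 6.8857
LCL = X̄̄ − A₂·R̄ = 180.2000 − 1.023 × 6.8857 = 173.1559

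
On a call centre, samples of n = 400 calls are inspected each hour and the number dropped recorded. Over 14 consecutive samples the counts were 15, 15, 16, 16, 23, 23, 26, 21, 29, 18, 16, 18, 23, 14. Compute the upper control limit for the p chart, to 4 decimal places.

p̄ = Σdᵢ / (k·n) = 273 / (14 × 400) = 0.04875
UCL = p̄ + 3·√(p̄(1−p̄)/n) = 0.04875 + 3 × √(0.04875×0.95125/400) = 0.04875 + 3 × 0.01077 = 0.08105

0.0811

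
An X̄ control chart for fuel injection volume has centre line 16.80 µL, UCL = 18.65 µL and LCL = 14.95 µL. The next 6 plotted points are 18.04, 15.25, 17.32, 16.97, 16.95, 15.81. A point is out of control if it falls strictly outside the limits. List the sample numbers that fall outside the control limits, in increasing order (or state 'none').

none

All 6 points lie within [14.95, 18.65].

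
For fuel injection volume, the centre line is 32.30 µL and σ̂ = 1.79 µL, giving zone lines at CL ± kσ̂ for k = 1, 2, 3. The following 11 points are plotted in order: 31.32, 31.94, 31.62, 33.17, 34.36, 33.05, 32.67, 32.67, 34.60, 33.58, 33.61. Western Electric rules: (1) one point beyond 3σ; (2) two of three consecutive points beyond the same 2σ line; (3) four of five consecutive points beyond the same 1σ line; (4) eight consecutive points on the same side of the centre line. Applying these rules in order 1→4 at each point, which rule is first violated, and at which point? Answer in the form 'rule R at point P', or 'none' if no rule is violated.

Zone of each point (C = within 1σ̂, B = 1σ̂–2σ̂, A = 2σ̂–3σ̂, * = beyond 3σ̂; sign = side of CL): 1:-C, 2:-C, 3:-C, 4:+C, 5:+B, 6:+C, 7:+C, 8:+C, 9:+B, 10:+C, 11:+C
Rule 4 (eight consecutive points on the same side of the centre line) is satisfied at point 11.

rule 4 at point 11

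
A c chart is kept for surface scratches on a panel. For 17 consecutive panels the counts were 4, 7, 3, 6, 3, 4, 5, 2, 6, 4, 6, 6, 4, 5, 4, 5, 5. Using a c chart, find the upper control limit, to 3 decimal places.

c̄ = (4 + 7 + 3 + 6 + 3 + 4 + 5 + 2 + 6 + 4 + 6 + 6 + 4 + 5 + 4 + 5 + 5) / 17 = 79 / 17 = 4.6471
UCL = c̄ + 3√c̄ = 4.6471 + 3 × √4.6471 = 4.6471 + 3 × 2.1557 = 11.1142

11.114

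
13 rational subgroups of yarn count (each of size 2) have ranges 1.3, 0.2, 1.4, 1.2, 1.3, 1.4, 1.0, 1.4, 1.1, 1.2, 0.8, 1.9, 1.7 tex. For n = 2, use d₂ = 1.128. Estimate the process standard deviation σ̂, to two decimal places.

1.08

R̄ = (1.3 + 0.2 + 1.4 + 1.2 + 1.3 + 1.4 + 1.0 + 1.4 + 1.1 + 1.2 + 0.8 + 1.9 + 1.7) / 13 = 1.2231
σ̂ = R̄ / d₂ = 1.2231 / 1.128 = 1.0843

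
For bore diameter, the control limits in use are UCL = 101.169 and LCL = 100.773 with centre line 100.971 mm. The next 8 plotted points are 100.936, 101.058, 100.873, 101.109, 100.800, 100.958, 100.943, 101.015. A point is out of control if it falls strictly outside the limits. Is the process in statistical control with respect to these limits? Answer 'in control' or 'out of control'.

All 8 points lie within [100.773, 101.169].

in control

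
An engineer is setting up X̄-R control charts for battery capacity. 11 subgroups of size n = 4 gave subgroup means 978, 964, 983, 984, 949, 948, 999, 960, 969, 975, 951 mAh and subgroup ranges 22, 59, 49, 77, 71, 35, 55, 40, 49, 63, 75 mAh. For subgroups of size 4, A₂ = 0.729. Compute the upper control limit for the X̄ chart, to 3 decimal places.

1008.523

X̄̄ = (978 + 964 + 983 + 984 + 949 + 948 + 999 + 960 + 969 + 975 + 951) / 11 = 10660.0000 / 11 = 969.0909
R̄ = (22 + 59 + 49 + 77 + 71 + 35 + 55 + 40 + 49 + 63 + 75) / 11 = 595.0000 / 11 = 54.0909
UCL = X̄̄ + A₂·R̄ = 969.0909 + 0.729 × 54.0909 = 1008.5232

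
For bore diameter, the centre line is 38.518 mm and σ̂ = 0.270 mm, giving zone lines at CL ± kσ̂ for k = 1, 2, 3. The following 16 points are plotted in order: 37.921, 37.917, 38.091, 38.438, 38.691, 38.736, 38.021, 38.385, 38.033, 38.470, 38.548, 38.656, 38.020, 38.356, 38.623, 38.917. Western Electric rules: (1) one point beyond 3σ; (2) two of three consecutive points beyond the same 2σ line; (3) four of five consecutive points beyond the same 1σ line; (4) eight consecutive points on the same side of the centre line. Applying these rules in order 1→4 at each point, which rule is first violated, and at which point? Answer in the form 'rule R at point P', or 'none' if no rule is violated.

rule 2 at point 2

Zone of each point (C = within 1σ̂, B = 1σ̂–2σ̂, A = 2σ̂–3σ̂, * = beyond 3σ̂; sign = side of CL): 1:-A, 2:-A, 3:-B, 4:-C, 5:+C, 6:+C, 7:-B, 8:-C, 9:-B, 10:-C, 11:+C, 12:+C, 13:-B, 14:-C, 15:+C, 16:+B
Rule 2 (two of three consecutive points beyond the same 2σ limit) is satisfied at point 2.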